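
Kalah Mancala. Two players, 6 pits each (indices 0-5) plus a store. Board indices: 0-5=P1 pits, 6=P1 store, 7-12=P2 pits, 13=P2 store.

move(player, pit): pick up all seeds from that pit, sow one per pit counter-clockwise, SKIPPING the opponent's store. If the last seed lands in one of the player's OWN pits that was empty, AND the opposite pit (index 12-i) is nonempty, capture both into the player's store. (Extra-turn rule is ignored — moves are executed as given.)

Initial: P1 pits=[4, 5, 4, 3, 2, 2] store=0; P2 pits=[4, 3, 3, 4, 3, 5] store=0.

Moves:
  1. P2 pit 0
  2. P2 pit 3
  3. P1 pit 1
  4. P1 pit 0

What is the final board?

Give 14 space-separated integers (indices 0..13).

Move 1: P2 pit0 -> P1=[4,5,4,3,2,2](0) P2=[0,4,4,5,4,5](0)
Move 2: P2 pit3 -> P1=[5,6,4,3,2,2](0) P2=[0,4,4,0,5,6](1)
Move 3: P1 pit1 -> P1=[5,0,5,4,3,3](1) P2=[1,4,4,0,5,6](1)
Move 4: P1 pit0 -> P1=[0,1,6,5,4,4](1) P2=[1,4,4,0,5,6](1)

Answer: 0 1 6 5 4 4 1 1 4 4 0 5 6 1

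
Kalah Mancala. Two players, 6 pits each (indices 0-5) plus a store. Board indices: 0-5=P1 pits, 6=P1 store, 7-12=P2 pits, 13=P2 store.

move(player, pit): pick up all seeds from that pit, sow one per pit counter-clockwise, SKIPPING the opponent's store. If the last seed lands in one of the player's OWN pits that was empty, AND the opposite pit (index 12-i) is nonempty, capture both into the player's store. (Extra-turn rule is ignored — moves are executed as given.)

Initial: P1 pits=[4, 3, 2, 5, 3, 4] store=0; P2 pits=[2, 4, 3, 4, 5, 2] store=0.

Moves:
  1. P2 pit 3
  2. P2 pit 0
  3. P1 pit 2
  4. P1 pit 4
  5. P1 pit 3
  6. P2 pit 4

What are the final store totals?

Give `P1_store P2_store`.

Answer: 2 2

Derivation:
Move 1: P2 pit3 -> P1=[5,3,2,5,3,4](0) P2=[2,4,3,0,6,3](1)
Move 2: P2 pit0 -> P1=[5,3,2,5,3,4](0) P2=[0,5,4,0,6,3](1)
Move 3: P1 pit2 -> P1=[5,3,0,6,4,4](0) P2=[0,5,4,0,6,3](1)
Move 4: P1 pit4 -> P1=[5,3,0,6,0,5](1) P2=[1,6,4,0,6,3](1)
Move 5: P1 pit3 -> P1=[5,3,0,0,1,6](2) P2=[2,7,5,0,6,3](1)
Move 6: P2 pit4 -> P1=[6,4,1,1,1,6](2) P2=[2,7,5,0,0,4](2)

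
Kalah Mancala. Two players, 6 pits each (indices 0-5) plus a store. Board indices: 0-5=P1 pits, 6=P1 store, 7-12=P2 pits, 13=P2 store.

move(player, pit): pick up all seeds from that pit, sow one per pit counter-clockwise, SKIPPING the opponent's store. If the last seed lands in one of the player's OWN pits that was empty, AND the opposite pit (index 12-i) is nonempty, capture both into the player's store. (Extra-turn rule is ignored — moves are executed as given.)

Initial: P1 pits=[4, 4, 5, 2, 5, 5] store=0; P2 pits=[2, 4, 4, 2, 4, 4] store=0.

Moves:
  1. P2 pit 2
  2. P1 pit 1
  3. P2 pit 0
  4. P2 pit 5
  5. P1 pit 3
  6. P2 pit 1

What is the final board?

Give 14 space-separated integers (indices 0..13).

Answer: 5 1 7 0 7 6 0 0 0 1 4 6 1 7

Derivation:
Move 1: P2 pit2 -> P1=[4,4,5,2,5,5](0) P2=[2,4,0,3,5,5](1)
Move 2: P1 pit1 -> P1=[4,0,6,3,6,6](0) P2=[2,4,0,3,5,5](1)
Move 3: P2 pit0 -> P1=[4,0,6,0,6,6](0) P2=[0,5,0,3,5,5](5)
Move 4: P2 pit5 -> P1=[5,1,7,1,6,6](0) P2=[0,5,0,3,5,0](6)
Move 5: P1 pit3 -> P1=[5,1,7,0,7,6](0) P2=[0,5,0,3,5,0](6)
Move 6: P2 pit1 -> P1=[5,1,7,0,7,6](0) P2=[0,0,1,4,6,1](7)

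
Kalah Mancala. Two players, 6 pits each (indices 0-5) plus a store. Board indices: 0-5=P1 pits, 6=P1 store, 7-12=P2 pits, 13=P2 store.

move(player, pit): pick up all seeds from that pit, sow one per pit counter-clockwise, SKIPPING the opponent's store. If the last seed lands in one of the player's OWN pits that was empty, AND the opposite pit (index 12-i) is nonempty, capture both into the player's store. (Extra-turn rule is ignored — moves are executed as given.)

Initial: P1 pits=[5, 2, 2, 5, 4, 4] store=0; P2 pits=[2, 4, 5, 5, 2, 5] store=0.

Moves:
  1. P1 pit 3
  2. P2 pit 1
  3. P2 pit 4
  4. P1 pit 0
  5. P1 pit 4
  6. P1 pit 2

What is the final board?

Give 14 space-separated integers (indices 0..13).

Move 1: P1 pit3 -> P1=[5,2,2,0,5,5](1) P2=[3,5,5,5,2,5](0)
Move 2: P2 pit1 -> P1=[5,2,2,0,5,5](1) P2=[3,0,6,6,3,6](1)
Move 3: P2 pit4 -> P1=[6,2,2,0,5,5](1) P2=[3,0,6,6,0,7](2)
Move 4: P1 pit0 -> P1=[0,3,3,1,6,6](2) P2=[3,0,6,6,0,7](2)
Move 5: P1 pit4 -> P1=[0,3,3,1,0,7](3) P2=[4,1,7,7,0,7](2)
Move 6: P1 pit2 -> P1=[0,3,0,2,1,8](3) P2=[4,1,7,7,0,7](2)

Answer: 0 3 0 2 1 8 3 4 1 7 7 0 7 2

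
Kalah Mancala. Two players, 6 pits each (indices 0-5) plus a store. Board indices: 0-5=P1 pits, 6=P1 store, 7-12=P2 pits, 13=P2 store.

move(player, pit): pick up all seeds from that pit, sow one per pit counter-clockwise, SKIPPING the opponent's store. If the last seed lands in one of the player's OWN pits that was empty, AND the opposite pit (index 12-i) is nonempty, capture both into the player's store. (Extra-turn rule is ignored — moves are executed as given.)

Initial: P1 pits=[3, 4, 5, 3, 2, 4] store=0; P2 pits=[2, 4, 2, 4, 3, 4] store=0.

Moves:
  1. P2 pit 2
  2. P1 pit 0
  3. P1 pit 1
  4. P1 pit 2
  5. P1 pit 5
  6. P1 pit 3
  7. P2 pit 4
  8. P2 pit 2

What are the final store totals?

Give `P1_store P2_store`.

Move 1: P2 pit2 -> P1=[3,4,5,3,2,4](0) P2=[2,4,0,5,4,4](0)
Move 2: P1 pit0 -> P1=[0,5,6,4,2,4](0) P2=[2,4,0,5,4,4](0)
Move 3: P1 pit1 -> P1=[0,0,7,5,3,5](1) P2=[2,4,0,5,4,4](0)
Move 4: P1 pit2 -> P1=[0,0,0,6,4,6](2) P2=[3,5,1,5,4,4](0)
Move 5: P1 pit5 -> P1=[0,0,0,6,4,0](3) P2=[4,6,2,6,5,4](0)
Move 6: P1 pit3 -> P1=[0,0,0,0,5,1](4) P2=[5,7,3,6,5,4](0)
Move 7: P2 pit4 -> P1=[1,1,1,0,5,1](4) P2=[5,7,3,6,0,5](1)
Move 8: P2 pit2 -> P1=[1,1,1,0,5,1](4) P2=[5,7,0,7,1,6](1)

Answer: 4 1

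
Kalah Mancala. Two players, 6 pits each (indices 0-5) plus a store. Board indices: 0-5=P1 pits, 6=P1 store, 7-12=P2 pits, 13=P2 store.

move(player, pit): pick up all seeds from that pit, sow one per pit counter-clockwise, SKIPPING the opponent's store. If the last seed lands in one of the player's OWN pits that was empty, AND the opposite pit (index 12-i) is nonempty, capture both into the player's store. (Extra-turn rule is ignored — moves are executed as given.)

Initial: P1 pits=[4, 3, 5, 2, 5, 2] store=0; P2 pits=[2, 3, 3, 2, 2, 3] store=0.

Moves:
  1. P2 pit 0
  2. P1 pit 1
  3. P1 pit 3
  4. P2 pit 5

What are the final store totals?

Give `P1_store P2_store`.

Move 1: P2 pit0 -> P1=[4,3,5,2,5,2](0) P2=[0,4,4,2,2,3](0)
Move 2: P1 pit1 -> P1=[4,0,6,3,6,2](0) P2=[0,4,4,2,2,3](0)
Move 3: P1 pit3 -> P1=[4,0,6,0,7,3](1) P2=[0,4,4,2,2,3](0)
Move 4: P2 pit5 -> P1=[5,1,6,0,7,3](1) P2=[0,4,4,2,2,0](1)

Answer: 1 1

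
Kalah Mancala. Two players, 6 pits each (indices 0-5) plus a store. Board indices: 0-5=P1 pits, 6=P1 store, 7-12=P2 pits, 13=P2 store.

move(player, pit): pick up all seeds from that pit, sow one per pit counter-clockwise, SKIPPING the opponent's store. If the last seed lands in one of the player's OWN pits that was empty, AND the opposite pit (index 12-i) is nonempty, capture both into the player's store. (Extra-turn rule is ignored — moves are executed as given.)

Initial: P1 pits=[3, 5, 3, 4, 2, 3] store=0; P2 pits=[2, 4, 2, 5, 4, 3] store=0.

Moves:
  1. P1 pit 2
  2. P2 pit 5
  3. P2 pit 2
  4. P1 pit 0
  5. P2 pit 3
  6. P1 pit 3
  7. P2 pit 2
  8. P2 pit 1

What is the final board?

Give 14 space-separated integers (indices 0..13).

Answer: 1 8 0 0 5 5 1 3 0 1 1 7 2 6

Derivation:
Move 1: P1 pit2 -> P1=[3,5,0,5,3,4](0) P2=[2,4,2,5,4,3](0)
Move 2: P2 pit5 -> P1=[4,6,0,5,3,4](0) P2=[2,4,2,5,4,0](1)
Move 3: P2 pit2 -> P1=[4,6,0,5,3,4](0) P2=[2,4,0,6,5,0](1)
Move 4: P1 pit0 -> P1=[0,7,1,6,4,4](0) P2=[2,4,0,6,5,0](1)
Move 5: P2 pit3 -> P1=[1,8,2,6,4,4](0) P2=[2,4,0,0,6,1](2)
Move 6: P1 pit3 -> P1=[1,8,2,0,5,5](1) P2=[3,5,1,0,6,1](2)
Move 7: P2 pit2 -> P1=[1,8,0,0,5,5](1) P2=[3,5,0,0,6,1](5)
Move 8: P2 pit1 -> P1=[1,8,0,0,5,5](1) P2=[3,0,1,1,7,2](6)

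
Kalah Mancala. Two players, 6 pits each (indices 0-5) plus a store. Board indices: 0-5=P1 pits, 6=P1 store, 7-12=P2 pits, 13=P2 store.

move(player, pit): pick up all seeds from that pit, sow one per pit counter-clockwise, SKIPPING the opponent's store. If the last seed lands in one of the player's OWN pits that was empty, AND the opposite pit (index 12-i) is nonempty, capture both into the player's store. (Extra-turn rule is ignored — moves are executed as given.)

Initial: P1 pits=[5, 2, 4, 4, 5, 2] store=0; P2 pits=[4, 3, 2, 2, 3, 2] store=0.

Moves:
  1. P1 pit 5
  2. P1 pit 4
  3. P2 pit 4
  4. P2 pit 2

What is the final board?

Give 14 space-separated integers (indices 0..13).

Move 1: P1 pit5 -> P1=[5,2,4,4,5,0](1) P2=[5,3,2,2,3,2](0)
Move 2: P1 pit4 -> P1=[5,2,4,4,0,1](2) P2=[6,4,3,2,3,2](0)
Move 3: P2 pit4 -> P1=[6,2,4,4,0,1](2) P2=[6,4,3,2,0,3](1)
Move 4: P2 pit2 -> P1=[6,2,4,4,0,1](2) P2=[6,4,0,3,1,4](1)

Answer: 6 2 4 4 0 1 2 6 4 0 3 1 4 1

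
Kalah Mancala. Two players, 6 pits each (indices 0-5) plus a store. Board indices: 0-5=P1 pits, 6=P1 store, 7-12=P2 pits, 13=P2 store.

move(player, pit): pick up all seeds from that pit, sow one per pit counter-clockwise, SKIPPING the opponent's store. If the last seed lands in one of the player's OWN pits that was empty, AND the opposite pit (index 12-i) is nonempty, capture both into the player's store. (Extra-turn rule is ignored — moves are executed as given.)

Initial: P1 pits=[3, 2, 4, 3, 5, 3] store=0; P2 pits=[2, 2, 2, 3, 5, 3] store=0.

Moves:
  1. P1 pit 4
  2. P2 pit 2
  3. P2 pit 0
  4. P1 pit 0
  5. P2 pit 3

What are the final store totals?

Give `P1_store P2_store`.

Answer: 1 1

Derivation:
Move 1: P1 pit4 -> P1=[3,2,4,3,0,4](1) P2=[3,3,3,3,5,3](0)
Move 2: P2 pit2 -> P1=[3,2,4,3,0,4](1) P2=[3,3,0,4,6,4](0)
Move 3: P2 pit0 -> P1=[3,2,4,3,0,4](1) P2=[0,4,1,5,6,4](0)
Move 4: P1 pit0 -> P1=[0,3,5,4,0,4](1) P2=[0,4,1,5,6,4](0)
Move 5: P2 pit3 -> P1=[1,4,5,4,0,4](1) P2=[0,4,1,0,7,5](1)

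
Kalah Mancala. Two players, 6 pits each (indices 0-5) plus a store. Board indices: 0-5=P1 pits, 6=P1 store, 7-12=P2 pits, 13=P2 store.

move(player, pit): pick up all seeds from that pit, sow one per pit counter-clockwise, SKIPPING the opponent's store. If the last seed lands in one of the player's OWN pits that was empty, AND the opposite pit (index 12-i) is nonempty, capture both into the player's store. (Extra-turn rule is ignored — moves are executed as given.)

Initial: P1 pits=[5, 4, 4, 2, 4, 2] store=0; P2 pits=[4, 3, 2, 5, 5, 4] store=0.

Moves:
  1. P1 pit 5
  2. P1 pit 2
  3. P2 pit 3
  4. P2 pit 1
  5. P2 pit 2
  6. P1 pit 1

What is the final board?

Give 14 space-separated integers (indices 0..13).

Move 1: P1 pit5 -> P1=[5,4,4,2,4,0](1) P2=[5,3,2,5,5,4](0)
Move 2: P1 pit2 -> P1=[5,4,0,3,5,1](2) P2=[5,3,2,5,5,4](0)
Move 3: P2 pit3 -> P1=[6,5,0,3,5,1](2) P2=[5,3,2,0,6,5](1)
Move 4: P2 pit1 -> P1=[6,5,0,3,5,1](2) P2=[5,0,3,1,7,5](1)
Move 5: P2 pit2 -> P1=[6,5,0,3,5,1](2) P2=[5,0,0,2,8,6](1)
Move 6: P1 pit1 -> P1=[6,0,1,4,6,2](3) P2=[5,0,0,2,8,6](1)

Answer: 6 0 1 4 6 2 3 5 0 0 2 8 6 1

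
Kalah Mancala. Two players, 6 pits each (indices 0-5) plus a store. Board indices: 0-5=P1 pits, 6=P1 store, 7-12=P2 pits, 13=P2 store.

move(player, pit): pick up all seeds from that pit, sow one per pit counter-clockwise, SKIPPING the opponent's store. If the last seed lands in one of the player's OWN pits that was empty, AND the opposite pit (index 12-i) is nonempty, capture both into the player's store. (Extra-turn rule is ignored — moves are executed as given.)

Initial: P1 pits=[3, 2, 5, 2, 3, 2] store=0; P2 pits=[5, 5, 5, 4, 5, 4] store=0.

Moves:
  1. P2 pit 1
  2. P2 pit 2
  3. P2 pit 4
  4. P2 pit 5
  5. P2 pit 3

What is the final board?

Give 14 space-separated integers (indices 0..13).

Move 1: P2 pit1 -> P1=[3,2,5,2,3,2](0) P2=[5,0,6,5,6,5](1)
Move 2: P2 pit2 -> P1=[4,3,5,2,3,2](0) P2=[5,0,0,6,7,6](2)
Move 3: P2 pit4 -> P1=[5,4,6,3,4,2](0) P2=[5,0,0,6,0,7](3)
Move 4: P2 pit5 -> P1=[6,5,7,4,5,3](0) P2=[5,0,0,6,0,0](4)
Move 5: P2 pit3 -> P1=[7,6,8,4,5,3](0) P2=[5,0,0,0,1,1](5)

Answer: 7 6 8 4 5 3 0 5 0 0 0 1 1 5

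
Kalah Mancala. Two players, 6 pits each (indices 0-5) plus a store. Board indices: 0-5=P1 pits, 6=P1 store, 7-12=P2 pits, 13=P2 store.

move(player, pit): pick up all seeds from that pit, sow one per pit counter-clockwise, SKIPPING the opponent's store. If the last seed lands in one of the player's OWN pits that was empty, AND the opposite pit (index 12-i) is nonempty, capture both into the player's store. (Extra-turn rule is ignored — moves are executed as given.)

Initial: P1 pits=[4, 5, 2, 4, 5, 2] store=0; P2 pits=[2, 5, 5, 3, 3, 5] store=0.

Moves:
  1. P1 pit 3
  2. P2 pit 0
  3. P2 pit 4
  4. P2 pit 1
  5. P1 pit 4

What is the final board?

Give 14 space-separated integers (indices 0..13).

Move 1: P1 pit3 -> P1=[4,5,2,0,6,3](1) P2=[3,5,5,3,3,5](0)
Move 2: P2 pit0 -> P1=[4,5,2,0,6,3](1) P2=[0,6,6,4,3,5](0)
Move 3: P2 pit4 -> P1=[5,5,2,0,6,3](1) P2=[0,6,6,4,0,6](1)
Move 4: P2 pit1 -> P1=[6,5,2,0,6,3](1) P2=[0,0,7,5,1,7](2)
Move 5: P1 pit4 -> P1=[6,5,2,0,0,4](2) P2=[1,1,8,6,1,7](2)

Answer: 6 5 2 0 0 4 2 1 1 8 6 1 7 2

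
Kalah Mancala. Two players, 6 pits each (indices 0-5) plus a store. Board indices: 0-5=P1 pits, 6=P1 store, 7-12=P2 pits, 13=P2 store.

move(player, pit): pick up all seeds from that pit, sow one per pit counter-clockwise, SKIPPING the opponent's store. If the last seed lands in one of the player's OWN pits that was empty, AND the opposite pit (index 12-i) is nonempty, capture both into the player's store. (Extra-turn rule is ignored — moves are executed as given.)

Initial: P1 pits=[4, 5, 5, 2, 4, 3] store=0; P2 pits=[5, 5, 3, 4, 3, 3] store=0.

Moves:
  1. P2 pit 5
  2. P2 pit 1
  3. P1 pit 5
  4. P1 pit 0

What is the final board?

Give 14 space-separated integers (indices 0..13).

Answer: 0 7 6 3 5 0 8 0 1 4 5 4 1 2

Derivation:
Move 1: P2 pit5 -> P1=[5,6,5,2,4,3](0) P2=[5,5,3,4,3,0](1)
Move 2: P2 pit1 -> P1=[5,6,5,2,4,3](0) P2=[5,0,4,5,4,1](2)
Move 3: P1 pit5 -> P1=[5,6,5,2,4,0](1) P2=[6,1,4,5,4,1](2)
Move 4: P1 pit0 -> P1=[0,7,6,3,5,0](8) P2=[0,1,4,5,4,1](2)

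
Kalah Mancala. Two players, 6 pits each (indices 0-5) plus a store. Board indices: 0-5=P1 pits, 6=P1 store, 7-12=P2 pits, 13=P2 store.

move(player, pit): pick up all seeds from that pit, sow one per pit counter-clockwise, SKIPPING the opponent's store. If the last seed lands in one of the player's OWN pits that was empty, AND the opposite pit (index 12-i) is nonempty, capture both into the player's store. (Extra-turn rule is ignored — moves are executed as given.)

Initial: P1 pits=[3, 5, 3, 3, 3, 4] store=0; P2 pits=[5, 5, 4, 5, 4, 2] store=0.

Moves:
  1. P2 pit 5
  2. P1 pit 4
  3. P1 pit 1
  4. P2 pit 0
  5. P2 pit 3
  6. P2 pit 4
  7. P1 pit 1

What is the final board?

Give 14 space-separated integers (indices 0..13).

Answer: 6 0 7 6 1 6 2 0 6 5 0 0 3 4

Derivation:
Move 1: P2 pit5 -> P1=[4,5,3,3,3,4](0) P2=[5,5,4,5,4,0](1)
Move 2: P1 pit4 -> P1=[4,5,3,3,0,5](1) P2=[6,5,4,5,4,0](1)
Move 3: P1 pit1 -> P1=[4,0,4,4,1,6](2) P2=[6,5,4,5,4,0](1)
Move 4: P2 pit0 -> P1=[4,0,4,4,1,6](2) P2=[0,6,5,6,5,1](2)
Move 5: P2 pit3 -> P1=[5,1,5,4,1,6](2) P2=[0,6,5,0,6,2](3)
Move 6: P2 pit4 -> P1=[6,2,6,5,1,6](2) P2=[0,6,5,0,0,3](4)
Move 7: P1 pit1 -> P1=[6,0,7,6,1,6](2) P2=[0,6,5,0,0,3](4)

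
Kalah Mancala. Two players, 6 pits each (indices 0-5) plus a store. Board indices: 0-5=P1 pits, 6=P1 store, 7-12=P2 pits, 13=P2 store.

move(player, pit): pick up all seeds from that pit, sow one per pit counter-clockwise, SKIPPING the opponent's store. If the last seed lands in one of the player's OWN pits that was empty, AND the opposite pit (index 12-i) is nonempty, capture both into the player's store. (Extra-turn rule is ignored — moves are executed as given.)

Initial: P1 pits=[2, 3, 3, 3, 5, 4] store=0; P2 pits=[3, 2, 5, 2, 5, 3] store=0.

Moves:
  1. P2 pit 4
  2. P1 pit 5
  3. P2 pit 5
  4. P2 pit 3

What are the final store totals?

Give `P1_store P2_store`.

Answer: 1 7

Derivation:
Move 1: P2 pit4 -> P1=[3,4,4,3,5,4](0) P2=[3,2,5,2,0,4](1)
Move 2: P1 pit5 -> P1=[3,4,4,3,5,0](1) P2=[4,3,6,2,0,4](1)
Move 3: P2 pit5 -> P1=[4,5,5,3,5,0](1) P2=[4,3,6,2,0,0](2)
Move 4: P2 pit3 -> P1=[0,5,5,3,5,0](1) P2=[4,3,6,0,1,0](7)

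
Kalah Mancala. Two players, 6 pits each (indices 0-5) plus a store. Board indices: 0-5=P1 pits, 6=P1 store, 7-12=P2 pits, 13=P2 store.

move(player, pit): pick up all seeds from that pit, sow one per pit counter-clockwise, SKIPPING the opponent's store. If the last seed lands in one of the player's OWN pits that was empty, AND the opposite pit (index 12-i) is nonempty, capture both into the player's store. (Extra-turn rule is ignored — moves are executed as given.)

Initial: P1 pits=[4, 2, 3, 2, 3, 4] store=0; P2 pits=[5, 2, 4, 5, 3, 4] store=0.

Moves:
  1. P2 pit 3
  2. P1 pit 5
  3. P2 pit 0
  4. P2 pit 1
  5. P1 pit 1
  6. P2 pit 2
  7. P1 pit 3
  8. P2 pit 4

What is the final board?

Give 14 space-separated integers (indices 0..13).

Answer: 7 2 6 1 6 1 2 0 0 0 3 0 9 4

Derivation:
Move 1: P2 pit3 -> P1=[5,3,3,2,3,4](0) P2=[5,2,4,0,4,5](1)
Move 2: P1 pit5 -> P1=[5,3,3,2,3,0](1) P2=[6,3,5,0,4,5](1)
Move 3: P2 pit0 -> P1=[5,3,3,2,3,0](1) P2=[0,4,6,1,5,6](2)
Move 4: P2 pit1 -> P1=[5,3,3,2,3,0](1) P2=[0,0,7,2,6,7](2)
Move 5: P1 pit1 -> P1=[5,0,4,3,4,0](1) P2=[0,0,7,2,6,7](2)
Move 6: P2 pit2 -> P1=[6,1,5,3,4,0](1) P2=[0,0,0,3,7,8](3)
Move 7: P1 pit3 -> P1=[6,1,5,0,5,1](2) P2=[0,0,0,3,7,8](3)
Move 8: P2 pit4 -> P1=[7,2,6,1,6,1](2) P2=[0,0,0,3,0,9](4)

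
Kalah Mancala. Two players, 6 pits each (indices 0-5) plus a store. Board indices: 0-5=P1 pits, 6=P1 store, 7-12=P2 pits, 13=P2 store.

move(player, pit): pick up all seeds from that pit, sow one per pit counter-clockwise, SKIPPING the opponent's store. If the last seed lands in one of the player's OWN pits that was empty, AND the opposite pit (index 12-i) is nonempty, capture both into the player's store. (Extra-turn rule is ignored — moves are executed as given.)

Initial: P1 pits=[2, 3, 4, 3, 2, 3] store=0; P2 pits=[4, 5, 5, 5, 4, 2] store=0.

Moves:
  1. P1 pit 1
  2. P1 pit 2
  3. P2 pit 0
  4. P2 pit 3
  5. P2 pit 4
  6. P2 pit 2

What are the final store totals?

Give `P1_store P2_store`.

Move 1: P1 pit1 -> P1=[2,0,5,4,3,3](0) P2=[4,5,5,5,4,2](0)
Move 2: P1 pit2 -> P1=[2,0,0,5,4,4](1) P2=[5,5,5,5,4,2](0)
Move 3: P2 pit0 -> P1=[2,0,0,5,4,4](1) P2=[0,6,6,6,5,3](0)
Move 4: P2 pit3 -> P1=[3,1,1,5,4,4](1) P2=[0,6,6,0,6,4](1)
Move 5: P2 pit4 -> P1=[4,2,2,6,4,4](1) P2=[0,6,6,0,0,5](2)
Move 6: P2 pit2 -> P1=[5,3,2,6,4,4](1) P2=[0,6,0,1,1,6](3)

Answer: 1 3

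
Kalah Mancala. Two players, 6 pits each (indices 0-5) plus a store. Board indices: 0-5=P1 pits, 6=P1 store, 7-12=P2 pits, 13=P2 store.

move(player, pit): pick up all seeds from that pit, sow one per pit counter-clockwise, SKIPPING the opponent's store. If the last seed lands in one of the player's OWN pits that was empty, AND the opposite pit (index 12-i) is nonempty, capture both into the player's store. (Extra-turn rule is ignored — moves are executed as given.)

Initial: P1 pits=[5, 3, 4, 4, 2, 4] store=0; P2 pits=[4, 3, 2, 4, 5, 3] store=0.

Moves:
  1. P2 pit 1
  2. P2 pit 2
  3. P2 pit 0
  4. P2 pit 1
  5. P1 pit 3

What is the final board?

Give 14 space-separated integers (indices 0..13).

Answer: 5 3 4 0 3 5 1 1 0 2 7 8 4 0

Derivation:
Move 1: P2 pit1 -> P1=[5,3,4,4,2,4](0) P2=[4,0,3,5,6,3](0)
Move 2: P2 pit2 -> P1=[5,3,4,4,2,4](0) P2=[4,0,0,6,7,4](0)
Move 3: P2 pit0 -> P1=[5,3,4,4,2,4](0) P2=[0,1,1,7,8,4](0)
Move 4: P2 pit1 -> P1=[5,3,4,4,2,4](0) P2=[0,0,2,7,8,4](0)
Move 5: P1 pit3 -> P1=[5,3,4,0,3,5](1) P2=[1,0,2,7,8,4](0)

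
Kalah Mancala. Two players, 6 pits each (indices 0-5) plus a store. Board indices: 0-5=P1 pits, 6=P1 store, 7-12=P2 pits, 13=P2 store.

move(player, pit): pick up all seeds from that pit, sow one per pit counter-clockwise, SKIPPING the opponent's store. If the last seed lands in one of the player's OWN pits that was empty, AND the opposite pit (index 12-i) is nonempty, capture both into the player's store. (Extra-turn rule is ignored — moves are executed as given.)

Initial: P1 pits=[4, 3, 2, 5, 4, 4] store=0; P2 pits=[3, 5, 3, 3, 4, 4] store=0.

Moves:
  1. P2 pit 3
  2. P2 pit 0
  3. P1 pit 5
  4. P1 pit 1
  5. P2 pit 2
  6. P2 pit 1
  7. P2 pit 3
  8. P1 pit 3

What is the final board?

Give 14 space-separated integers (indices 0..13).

Move 1: P2 pit3 -> P1=[4,3,2,5,4,4](0) P2=[3,5,3,0,5,5](1)
Move 2: P2 pit0 -> P1=[4,3,0,5,4,4](0) P2=[0,6,4,0,5,5](4)
Move 3: P1 pit5 -> P1=[4,3,0,5,4,0](1) P2=[1,7,5,0,5,5](4)
Move 4: P1 pit1 -> P1=[4,0,1,6,5,0](1) P2=[1,7,5,0,5,5](4)
Move 5: P2 pit2 -> P1=[5,0,1,6,5,0](1) P2=[1,7,0,1,6,6](5)
Move 6: P2 pit1 -> P1=[6,1,1,6,5,0](1) P2=[1,0,1,2,7,7](6)
Move 7: P2 pit3 -> P1=[6,1,1,6,5,0](1) P2=[1,0,1,0,8,8](6)
Move 8: P1 pit3 -> P1=[6,1,1,0,6,1](2) P2=[2,1,2,0,8,8](6)

Answer: 6 1 1 0 6 1 2 2 1 2 0 8 8 6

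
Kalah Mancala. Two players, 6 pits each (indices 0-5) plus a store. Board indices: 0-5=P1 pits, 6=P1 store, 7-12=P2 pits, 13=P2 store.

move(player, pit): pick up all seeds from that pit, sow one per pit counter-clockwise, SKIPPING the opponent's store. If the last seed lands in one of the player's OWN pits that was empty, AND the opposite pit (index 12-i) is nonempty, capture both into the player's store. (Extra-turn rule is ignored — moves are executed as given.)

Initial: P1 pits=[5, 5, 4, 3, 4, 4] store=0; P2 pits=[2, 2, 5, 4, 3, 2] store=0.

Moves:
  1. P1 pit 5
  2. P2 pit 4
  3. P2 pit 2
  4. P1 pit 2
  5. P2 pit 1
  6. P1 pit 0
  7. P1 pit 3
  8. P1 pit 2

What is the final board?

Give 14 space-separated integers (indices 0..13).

Move 1: P1 pit5 -> P1=[5,5,4,3,4,0](1) P2=[3,3,6,4,3,2](0)
Move 2: P2 pit4 -> P1=[6,5,4,3,4,0](1) P2=[3,3,6,4,0,3](1)
Move 3: P2 pit2 -> P1=[7,6,4,3,4,0](1) P2=[3,3,0,5,1,4](2)
Move 4: P1 pit2 -> P1=[7,6,0,4,5,1](2) P2=[3,3,0,5,1,4](2)
Move 5: P2 pit1 -> P1=[7,6,0,4,5,1](2) P2=[3,0,1,6,2,4](2)
Move 6: P1 pit0 -> P1=[0,7,1,5,6,2](3) P2=[4,0,1,6,2,4](2)
Move 7: P1 pit3 -> P1=[0,7,1,0,7,3](4) P2=[5,1,1,6,2,4](2)
Move 8: P1 pit2 -> P1=[0,7,0,0,7,3](6) P2=[5,1,0,6,2,4](2)

Answer: 0 7 0 0 7 3 6 5 1 0 6 2 4 2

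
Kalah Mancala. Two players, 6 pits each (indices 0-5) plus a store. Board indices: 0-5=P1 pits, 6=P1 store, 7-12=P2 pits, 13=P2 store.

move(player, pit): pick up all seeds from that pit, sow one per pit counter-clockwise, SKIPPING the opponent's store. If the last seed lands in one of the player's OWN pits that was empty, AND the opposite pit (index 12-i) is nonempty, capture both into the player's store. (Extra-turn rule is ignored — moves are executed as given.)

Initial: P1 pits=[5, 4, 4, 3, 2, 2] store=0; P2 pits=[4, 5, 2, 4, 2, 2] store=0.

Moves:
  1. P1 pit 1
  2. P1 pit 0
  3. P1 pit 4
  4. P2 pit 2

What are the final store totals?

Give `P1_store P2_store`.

Answer: 1 0

Derivation:
Move 1: P1 pit1 -> P1=[5,0,5,4,3,3](0) P2=[4,5,2,4,2,2](0)
Move 2: P1 pit0 -> P1=[0,1,6,5,4,4](0) P2=[4,5,2,4,2,2](0)
Move 3: P1 pit4 -> P1=[0,1,6,5,0,5](1) P2=[5,6,2,4,2,2](0)
Move 4: P2 pit2 -> P1=[0,1,6,5,0,5](1) P2=[5,6,0,5,3,2](0)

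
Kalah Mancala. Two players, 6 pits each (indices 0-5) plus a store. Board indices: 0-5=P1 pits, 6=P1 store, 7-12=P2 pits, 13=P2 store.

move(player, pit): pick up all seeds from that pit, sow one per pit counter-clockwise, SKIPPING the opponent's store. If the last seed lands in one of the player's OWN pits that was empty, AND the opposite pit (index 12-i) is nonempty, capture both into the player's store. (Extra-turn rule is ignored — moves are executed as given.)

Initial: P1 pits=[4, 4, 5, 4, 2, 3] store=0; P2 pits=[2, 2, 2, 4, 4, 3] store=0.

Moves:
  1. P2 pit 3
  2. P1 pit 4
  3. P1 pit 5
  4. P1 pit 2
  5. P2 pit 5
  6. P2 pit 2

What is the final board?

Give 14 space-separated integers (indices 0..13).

Answer: 0 5 1 5 1 1 3 4 3 0 1 6 0 9

Derivation:
Move 1: P2 pit3 -> P1=[5,4,5,4,2,3](0) P2=[2,2,2,0,5,4](1)
Move 2: P1 pit4 -> P1=[5,4,5,4,0,4](1) P2=[2,2,2,0,5,4](1)
Move 3: P1 pit5 -> P1=[5,4,5,4,0,0](2) P2=[3,3,3,0,5,4](1)
Move 4: P1 pit2 -> P1=[5,4,0,5,1,1](3) P2=[4,3,3,0,5,4](1)
Move 5: P2 pit5 -> P1=[6,5,1,5,1,1](3) P2=[4,3,3,0,5,0](2)
Move 6: P2 pit2 -> P1=[0,5,1,5,1,1](3) P2=[4,3,0,1,6,0](9)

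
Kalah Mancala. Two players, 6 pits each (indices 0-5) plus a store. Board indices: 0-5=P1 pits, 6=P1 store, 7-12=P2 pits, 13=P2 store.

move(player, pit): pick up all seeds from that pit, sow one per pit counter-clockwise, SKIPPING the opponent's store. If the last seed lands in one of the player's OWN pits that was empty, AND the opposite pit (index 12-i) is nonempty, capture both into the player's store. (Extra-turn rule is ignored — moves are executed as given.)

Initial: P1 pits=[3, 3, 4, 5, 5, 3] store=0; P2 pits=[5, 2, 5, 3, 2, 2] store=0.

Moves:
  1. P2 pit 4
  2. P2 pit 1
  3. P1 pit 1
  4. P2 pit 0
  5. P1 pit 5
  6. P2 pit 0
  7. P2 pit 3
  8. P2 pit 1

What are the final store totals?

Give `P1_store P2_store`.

Move 1: P2 pit4 -> P1=[3,3,4,5,5,3](0) P2=[5,2,5,3,0,3](1)
Move 2: P2 pit1 -> P1=[3,3,4,5,5,3](0) P2=[5,0,6,4,0,3](1)
Move 3: P1 pit1 -> P1=[3,0,5,6,6,3](0) P2=[5,0,6,4,0,3](1)
Move 4: P2 pit0 -> P1=[3,0,5,6,6,3](0) P2=[0,1,7,5,1,4](1)
Move 5: P1 pit5 -> P1=[3,0,5,6,6,0](1) P2=[1,2,7,5,1,4](1)
Move 6: P2 pit0 -> P1=[3,0,5,6,6,0](1) P2=[0,3,7,5,1,4](1)
Move 7: P2 pit3 -> P1=[4,1,5,6,6,0](1) P2=[0,3,7,0,2,5](2)
Move 8: P2 pit1 -> P1=[4,1,5,6,6,0](1) P2=[0,0,8,1,3,5](2)

Answer: 1 2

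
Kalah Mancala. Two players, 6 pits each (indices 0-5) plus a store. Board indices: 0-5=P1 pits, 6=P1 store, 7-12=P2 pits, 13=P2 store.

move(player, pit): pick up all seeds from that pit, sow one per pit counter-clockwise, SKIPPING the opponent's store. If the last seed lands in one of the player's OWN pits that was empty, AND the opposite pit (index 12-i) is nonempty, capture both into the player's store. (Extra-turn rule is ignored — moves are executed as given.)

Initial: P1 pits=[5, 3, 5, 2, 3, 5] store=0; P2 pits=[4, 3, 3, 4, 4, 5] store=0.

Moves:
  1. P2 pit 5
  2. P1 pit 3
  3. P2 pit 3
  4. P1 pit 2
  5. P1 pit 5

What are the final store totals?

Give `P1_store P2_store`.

Answer: 3 2

Derivation:
Move 1: P2 pit5 -> P1=[6,4,6,3,3,5](0) P2=[4,3,3,4,4,0](1)
Move 2: P1 pit3 -> P1=[6,4,6,0,4,6](1) P2=[4,3,3,4,4,0](1)
Move 3: P2 pit3 -> P1=[7,4,6,0,4,6](1) P2=[4,3,3,0,5,1](2)
Move 4: P1 pit2 -> P1=[7,4,0,1,5,7](2) P2=[5,4,3,0,5,1](2)
Move 5: P1 pit5 -> P1=[7,4,0,1,5,0](3) P2=[6,5,4,1,6,2](2)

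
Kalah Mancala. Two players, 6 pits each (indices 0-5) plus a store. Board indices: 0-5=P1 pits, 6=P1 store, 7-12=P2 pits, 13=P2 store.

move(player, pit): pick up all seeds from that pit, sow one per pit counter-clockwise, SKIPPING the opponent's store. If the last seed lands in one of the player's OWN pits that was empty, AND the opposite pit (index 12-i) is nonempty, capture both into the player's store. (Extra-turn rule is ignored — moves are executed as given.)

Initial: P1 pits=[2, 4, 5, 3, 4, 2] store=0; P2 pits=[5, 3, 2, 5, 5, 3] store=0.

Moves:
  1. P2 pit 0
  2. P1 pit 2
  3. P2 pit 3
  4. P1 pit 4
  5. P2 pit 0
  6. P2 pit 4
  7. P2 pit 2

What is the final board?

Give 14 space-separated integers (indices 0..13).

Move 1: P2 pit0 -> P1=[2,4,5,3,4,2](0) P2=[0,4,3,6,6,4](0)
Move 2: P1 pit2 -> P1=[2,4,0,4,5,3](1) P2=[1,4,3,6,6,4](0)
Move 3: P2 pit3 -> P1=[3,5,1,4,5,3](1) P2=[1,4,3,0,7,5](1)
Move 4: P1 pit4 -> P1=[3,5,1,4,0,4](2) P2=[2,5,4,0,7,5](1)
Move 5: P2 pit0 -> P1=[3,5,1,4,0,4](2) P2=[0,6,5,0,7,5](1)
Move 6: P2 pit4 -> P1=[4,6,2,5,1,4](2) P2=[0,6,5,0,0,6](2)
Move 7: P2 pit2 -> P1=[5,6,2,5,1,4](2) P2=[0,6,0,1,1,7](3)

Answer: 5 6 2 5 1 4 2 0 6 0 1 1 7 3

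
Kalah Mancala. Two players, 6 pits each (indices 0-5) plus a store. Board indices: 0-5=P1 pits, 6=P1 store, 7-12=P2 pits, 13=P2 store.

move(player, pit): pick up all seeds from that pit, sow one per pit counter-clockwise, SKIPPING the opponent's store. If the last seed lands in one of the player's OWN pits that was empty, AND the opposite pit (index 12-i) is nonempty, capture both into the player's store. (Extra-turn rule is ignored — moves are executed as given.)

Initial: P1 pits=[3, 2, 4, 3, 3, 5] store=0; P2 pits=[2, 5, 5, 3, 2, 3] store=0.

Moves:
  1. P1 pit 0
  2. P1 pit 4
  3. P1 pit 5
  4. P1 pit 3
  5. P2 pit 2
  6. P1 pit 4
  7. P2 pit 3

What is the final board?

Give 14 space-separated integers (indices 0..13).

Answer: 2 5 5 0 0 2 3 5 6 0 0 5 5 2

Derivation:
Move 1: P1 pit0 -> P1=[0,3,5,4,3,5](0) P2=[2,5,5,3,2,3](0)
Move 2: P1 pit4 -> P1=[0,3,5,4,0,6](1) P2=[3,5,5,3,2,3](0)
Move 3: P1 pit5 -> P1=[0,3,5,4,0,0](2) P2=[4,6,6,4,3,3](0)
Move 4: P1 pit3 -> P1=[0,3,5,0,1,1](3) P2=[5,6,6,4,3,3](0)
Move 5: P2 pit2 -> P1=[1,4,5,0,1,1](3) P2=[5,6,0,5,4,4](1)
Move 6: P1 pit4 -> P1=[1,4,5,0,0,2](3) P2=[5,6,0,5,4,4](1)
Move 7: P2 pit3 -> P1=[2,5,5,0,0,2](3) P2=[5,6,0,0,5,5](2)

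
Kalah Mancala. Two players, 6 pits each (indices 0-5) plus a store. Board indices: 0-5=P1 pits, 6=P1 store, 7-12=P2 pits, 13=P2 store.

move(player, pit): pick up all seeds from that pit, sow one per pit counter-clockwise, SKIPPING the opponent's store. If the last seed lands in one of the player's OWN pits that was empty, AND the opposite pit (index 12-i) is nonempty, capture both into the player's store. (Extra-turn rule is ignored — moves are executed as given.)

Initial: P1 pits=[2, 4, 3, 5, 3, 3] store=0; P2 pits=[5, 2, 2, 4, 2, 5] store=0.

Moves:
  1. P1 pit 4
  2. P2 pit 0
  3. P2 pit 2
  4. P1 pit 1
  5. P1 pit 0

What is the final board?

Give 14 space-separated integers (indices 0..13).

Answer: 0 1 5 6 1 5 1 0 3 0 6 4 7 1

Derivation:
Move 1: P1 pit4 -> P1=[2,4,3,5,0,4](1) P2=[6,2,2,4,2,5](0)
Move 2: P2 pit0 -> P1=[2,4,3,5,0,4](1) P2=[0,3,3,5,3,6](1)
Move 3: P2 pit2 -> P1=[2,4,3,5,0,4](1) P2=[0,3,0,6,4,7](1)
Move 4: P1 pit1 -> P1=[2,0,4,6,1,5](1) P2=[0,3,0,6,4,7](1)
Move 5: P1 pit0 -> P1=[0,1,5,6,1,5](1) P2=[0,3,0,6,4,7](1)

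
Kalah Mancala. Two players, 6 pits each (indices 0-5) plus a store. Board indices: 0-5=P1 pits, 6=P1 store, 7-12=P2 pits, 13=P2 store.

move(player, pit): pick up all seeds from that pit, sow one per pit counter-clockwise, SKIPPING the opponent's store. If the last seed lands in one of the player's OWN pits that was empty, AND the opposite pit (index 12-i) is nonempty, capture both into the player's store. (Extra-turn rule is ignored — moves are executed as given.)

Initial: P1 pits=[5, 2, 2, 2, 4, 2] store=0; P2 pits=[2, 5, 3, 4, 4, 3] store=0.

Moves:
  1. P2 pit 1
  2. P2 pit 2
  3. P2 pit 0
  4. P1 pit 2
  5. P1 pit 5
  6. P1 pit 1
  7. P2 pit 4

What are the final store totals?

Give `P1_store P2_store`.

Move 1: P2 pit1 -> P1=[5,2,2,2,4,2](0) P2=[2,0,4,5,5,4](1)
Move 2: P2 pit2 -> P1=[5,2,2,2,4,2](0) P2=[2,0,0,6,6,5](2)
Move 3: P2 pit0 -> P1=[5,2,2,0,4,2](0) P2=[0,1,0,6,6,5](5)
Move 4: P1 pit2 -> P1=[5,2,0,1,5,2](0) P2=[0,1,0,6,6,5](5)
Move 5: P1 pit5 -> P1=[5,2,0,1,5,0](1) P2=[1,1,0,6,6,5](5)
Move 6: P1 pit1 -> P1=[5,0,1,2,5,0](1) P2=[1,1,0,6,6,5](5)
Move 7: P2 pit4 -> P1=[6,1,2,3,5,0](1) P2=[1,1,0,6,0,6](6)

Answer: 1 6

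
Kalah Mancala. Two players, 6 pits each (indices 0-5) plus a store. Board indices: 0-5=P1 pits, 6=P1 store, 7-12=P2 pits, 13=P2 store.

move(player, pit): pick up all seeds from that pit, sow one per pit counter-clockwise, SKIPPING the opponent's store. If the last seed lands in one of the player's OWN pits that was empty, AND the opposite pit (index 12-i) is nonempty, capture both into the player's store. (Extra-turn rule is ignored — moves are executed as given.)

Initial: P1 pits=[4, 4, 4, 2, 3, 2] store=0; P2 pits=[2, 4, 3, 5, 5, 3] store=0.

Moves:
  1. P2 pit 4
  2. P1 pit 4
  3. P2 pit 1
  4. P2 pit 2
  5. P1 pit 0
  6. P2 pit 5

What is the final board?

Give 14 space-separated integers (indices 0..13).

Answer: 1 7 7 4 2 4 1 3 0 0 7 2 0 3

Derivation:
Move 1: P2 pit4 -> P1=[5,5,5,2,3,2](0) P2=[2,4,3,5,0,4](1)
Move 2: P1 pit4 -> P1=[5,5,5,2,0,3](1) P2=[3,4,3,5,0,4](1)
Move 3: P2 pit1 -> P1=[5,5,5,2,0,3](1) P2=[3,0,4,6,1,5](1)
Move 4: P2 pit2 -> P1=[5,5,5,2,0,3](1) P2=[3,0,0,7,2,6](2)
Move 5: P1 pit0 -> P1=[0,6,6,3,1,4](1) P2=[3,0,0,7,2,6](2)
Move 6: P2 pit5 -> P1=[1,7,7,4,2,4](1) P2=[3,0,0,7,2,0](3)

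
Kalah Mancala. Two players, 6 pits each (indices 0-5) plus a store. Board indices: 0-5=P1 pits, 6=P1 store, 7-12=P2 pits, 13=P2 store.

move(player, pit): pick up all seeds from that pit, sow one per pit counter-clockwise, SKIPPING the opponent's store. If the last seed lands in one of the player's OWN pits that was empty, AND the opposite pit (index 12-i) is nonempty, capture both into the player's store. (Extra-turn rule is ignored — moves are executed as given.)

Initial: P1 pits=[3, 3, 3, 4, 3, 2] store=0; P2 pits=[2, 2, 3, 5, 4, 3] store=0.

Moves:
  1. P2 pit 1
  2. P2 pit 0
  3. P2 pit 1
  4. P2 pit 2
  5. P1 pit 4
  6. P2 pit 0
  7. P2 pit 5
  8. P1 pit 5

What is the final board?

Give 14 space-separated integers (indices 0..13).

Move 1: P2 pit1 -> P1=[3,3,3,4,3,2](0) P2=[2,0,4,6,4,3](0)
Move 2: P2 pit0 -> P1=[3,3,3,4,3,2](0) P2=[0,1,5,6,4,3](0)
Move 3: P2 pit1 -> P1=[3,3,3,4,3,2](0) P2=[0,0,6,6,4,3](0)
Move 4: P2 pit2 -> P1=[4,4,3,4,3,2](0) P2=[0,0,0,7,5,4](1)
Move 5: P1 pit4 -> P1=[4,4,3,4,0,3](1) P2=[1,0,0,7,5,4](1)
Move 6: P2 pit0 -> P1=[4,4,3,4,0,3](1) P2=[0,1,0,7,5,4](1)
Move 7: P2 pit5 -> P1=[5,5,4,4,0,3](1) P2=[0,1,0,7,5,0](2)
Move 8: P1 pit5 -> P1=[5,5,4,4,0,0](2) P2=[1,2,0,7,5,0](2)

Answer: 5 5 4 4 0 0 2 1 2 0 7 5 0 2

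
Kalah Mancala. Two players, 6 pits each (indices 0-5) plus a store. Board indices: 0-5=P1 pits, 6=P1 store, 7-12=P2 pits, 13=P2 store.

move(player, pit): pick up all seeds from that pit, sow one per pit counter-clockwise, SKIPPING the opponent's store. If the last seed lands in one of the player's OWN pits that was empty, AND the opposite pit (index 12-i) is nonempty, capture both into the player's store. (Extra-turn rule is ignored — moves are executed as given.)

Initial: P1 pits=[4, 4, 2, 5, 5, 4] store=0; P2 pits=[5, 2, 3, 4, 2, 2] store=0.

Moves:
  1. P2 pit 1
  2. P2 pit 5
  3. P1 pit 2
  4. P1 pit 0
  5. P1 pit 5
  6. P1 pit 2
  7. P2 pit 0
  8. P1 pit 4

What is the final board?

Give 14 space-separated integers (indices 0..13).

Move 1: P2 pit1 -> P1=[4,4,2,5,5,4](0) P2=[5,0,4,5,2,2](0)
Move 2: P2 pit5 -> P1=[5,4,2,5,5,4](0) P2=[5,0,4,5,2,0](1)
Move 3: P1 pit2 -> P1=[5,4,0,6,6,4](0) P2=[5,0,4,5,2,0](1)
Move 4: P1 pit0 -> P1=[0,5,1,7,7,5](0) P2=[5,0,4,5,2,0](1)
Move 5: P1 pit5 -> P1=[0,5,1,7,7,0](1) P2=[6,1,5,6,2,0](1)
Move 6: P1 pit2 -> P1=[0,5,0,8,7,0](1) P2=[6,1,5,6,2,0](1)
Move 7: P2 pit0 -> P1=[0,5,0,8,7,0](1) P2=[0,2,6,7,3,1](2)
Move 8: P1 pit4 -> P1=[0,5,0,8,0,1](2) P2=[1,3,7,8,4,1](2)

Answer: 0 5 0 8 0 1 2 1 3 7 8 4 1 2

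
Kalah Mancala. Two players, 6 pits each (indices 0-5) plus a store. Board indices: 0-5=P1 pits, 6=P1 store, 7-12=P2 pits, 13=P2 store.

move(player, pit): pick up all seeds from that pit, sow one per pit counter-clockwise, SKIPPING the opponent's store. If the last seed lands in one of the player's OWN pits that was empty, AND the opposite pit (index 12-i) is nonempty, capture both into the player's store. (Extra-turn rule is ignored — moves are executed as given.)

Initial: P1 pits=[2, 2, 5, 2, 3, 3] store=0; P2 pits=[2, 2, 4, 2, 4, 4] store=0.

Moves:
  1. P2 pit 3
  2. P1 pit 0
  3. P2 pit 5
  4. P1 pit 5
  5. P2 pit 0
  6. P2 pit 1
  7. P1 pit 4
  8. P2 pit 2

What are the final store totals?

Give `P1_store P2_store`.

Move 1: P2 pit3 -> P1=[2,2,5,2,3,3](0) P2=[2,2,4,0,5,5](0)
Move 2: P1 pit0 -> P1=[0,3,6,2,3,3](0) P2=[2,2,4,0,5,5](0)
Move 3: P2 pit5 -> P1=[1,4,7,3,3,3](0) P2=[2,2,4,0,5,0](1)
Move 4: P1 pit5 -> P1=[1,4,7,3,3,0](1) P2=[3,3,4,0,5,0](1)
Move 5: P2 pit0 -> P1=[1,4,0,3,3,0](1) P2=[0,4,5,0,5,0](9)
Move 6: P2 pit1 -> P1=[0,4,0,3,3,0](1) P2=[0,0,6,1,6,0](11)
Move 7: P1 pit4 -> P1=[0,4,0,3,0,1](2) P2=[1,0,6,1,6,0](11)
Move 8: P2 pit2 -> P1=[1,5,0,3,0,1](2) P2=[1,0,0,2,7,1](12)

Answer: 2 12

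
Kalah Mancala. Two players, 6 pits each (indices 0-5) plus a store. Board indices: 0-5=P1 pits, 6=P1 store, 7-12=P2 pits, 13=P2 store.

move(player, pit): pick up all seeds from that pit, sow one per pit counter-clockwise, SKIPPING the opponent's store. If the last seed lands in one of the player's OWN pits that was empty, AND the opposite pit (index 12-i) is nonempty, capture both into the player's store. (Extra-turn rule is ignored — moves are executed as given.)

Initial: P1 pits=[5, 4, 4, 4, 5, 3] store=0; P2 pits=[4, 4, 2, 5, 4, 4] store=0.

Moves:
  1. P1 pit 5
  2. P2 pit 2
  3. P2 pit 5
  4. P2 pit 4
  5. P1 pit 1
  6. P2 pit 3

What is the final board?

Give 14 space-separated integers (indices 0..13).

Answer: 8 1 8 5 6 1 2 6 5 0 0 1 2 3

Derivation:
Move 1: P1 pit5 -> P1=[5,4,4,4,5,0](1) P2=[5,5,2,5,4,4](0)
Move 2: P2 pit2 -> P1=[5,4,4,4,5,0](1) P2=[5,5,0,6,5,4](0)
Move 3: P2 pit5 -> P1=[6,5,5,4,5,0](1) P2=[5,5,0,6,5,0](1)
Move 4: P2 pit4 -> P1=[7,6,6,4,5,0](1) P2=[5,5,0,6,0,1](2)
Move 5: P1 pit1 -> P1=[7,0,7,5,6,1](2) P2=[6,5,0,6,0,1](2)
Move 6: P2 pit3 -> P1=[8,1,8,5,6,1](2) P2=[6,5,0,0,1,2](3)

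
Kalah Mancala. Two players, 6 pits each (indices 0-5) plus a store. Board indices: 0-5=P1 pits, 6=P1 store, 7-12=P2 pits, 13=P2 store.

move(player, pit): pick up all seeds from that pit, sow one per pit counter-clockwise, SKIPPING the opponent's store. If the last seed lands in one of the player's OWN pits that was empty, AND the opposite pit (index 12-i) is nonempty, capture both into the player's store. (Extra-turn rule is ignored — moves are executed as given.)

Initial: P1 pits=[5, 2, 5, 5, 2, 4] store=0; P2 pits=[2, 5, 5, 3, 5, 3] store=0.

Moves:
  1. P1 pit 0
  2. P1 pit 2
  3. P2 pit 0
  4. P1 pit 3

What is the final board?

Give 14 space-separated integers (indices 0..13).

Answer: 0 3 0 0 5 7 2 1 8 7 5 5 3 0

Derivation:
Move 1: P1 pit0 -> P1=[0,3,6,6,3,5](0) P2=[2,5,5,3,5,3](0)
Move 2: P1 pit2 -> P1=[0,3,0,7,4,6](1) P2=[3,6,5,3,5,3](0)
Move 3: P2 pit0 -> P1=[0,3,0,7,4,6](1) P2=[0,7,6,4,5,3](0)
Move 4: P1 pit3 -> P1=[0,3,0,0,5,7](2) P2=[1,8,7,5,5,3](0)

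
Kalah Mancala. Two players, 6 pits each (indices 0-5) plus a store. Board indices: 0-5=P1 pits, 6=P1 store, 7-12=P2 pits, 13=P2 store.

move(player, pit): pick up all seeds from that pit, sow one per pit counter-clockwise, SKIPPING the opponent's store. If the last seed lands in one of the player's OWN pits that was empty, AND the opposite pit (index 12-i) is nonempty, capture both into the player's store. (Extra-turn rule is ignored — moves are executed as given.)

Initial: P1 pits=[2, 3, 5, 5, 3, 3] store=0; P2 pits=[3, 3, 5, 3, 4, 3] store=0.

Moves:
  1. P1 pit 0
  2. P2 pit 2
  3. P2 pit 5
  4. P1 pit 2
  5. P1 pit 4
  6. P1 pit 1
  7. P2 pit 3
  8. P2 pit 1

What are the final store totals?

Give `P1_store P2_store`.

Answer: 3 4

Derivation:
Move 1: P1 pit0 -> P1=[0,4,6,5,3,3](0) P2=[3,3,5,3,4,3](0)
Move 2: P2 pit2 -> P1=[1,4,6,5,3,3](0) P2=[3,3,0,4,5,4](1)
Move 3: P2 pit5 -> P1=[2,5,7,5,3,3](0) P2=[3,3,0,4,5,0](2)
Move 4: P1 pit2 -> P1=[2,5,0,6,4,4](1) P2=[4,4,1,4,5,0](2)
Move 5: P1 pit4 -> P1=[2,5,0,6,0,5](2) P2=[5,5,1,4,5,0](2)
Move 6: P1 pit1 -> P1=[2,0,1,7,1,6](3) P2=[5,5,1,4,5,0](2)
Move 7: P2 pit3 -> P1=[3,0,1,7,1,6](3) P2=[5,5,1,0,6,1](3)
Move 8: P2 pit1 -> P1=[3,0,1,7,1,6](3) P2=[5,0,2,1,7,2](4)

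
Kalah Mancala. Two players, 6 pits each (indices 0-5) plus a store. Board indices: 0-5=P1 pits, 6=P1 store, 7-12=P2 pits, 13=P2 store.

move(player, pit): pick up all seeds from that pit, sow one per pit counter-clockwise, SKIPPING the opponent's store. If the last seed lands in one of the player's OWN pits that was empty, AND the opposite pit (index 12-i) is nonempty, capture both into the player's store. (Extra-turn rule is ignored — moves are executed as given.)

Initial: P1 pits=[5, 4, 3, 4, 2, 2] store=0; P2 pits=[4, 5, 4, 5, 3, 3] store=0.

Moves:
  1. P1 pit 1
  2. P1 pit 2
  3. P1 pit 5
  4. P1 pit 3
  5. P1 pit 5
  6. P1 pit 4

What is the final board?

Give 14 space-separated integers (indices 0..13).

Answer: 5 0 0 0 0 1 5 7 8 7 5 3 3 0

Derivation:
Move 1: P1 pit1 -> P1=[5,0,4,5,3,3](0) P2=[4,5,4,5,3,3](0)
Move 2: P1 pit2 -> P1=[5,0,0,6,4,4](1) P2=[4,5,4,5,3,3](0)
Move 3: P1 pit5 -> P1=[5,0,0,6,4,0](2) P2=[5,6,5,5,3,3](0)
Move 4: P1 pit3 -> P1=[5,0,0,0,5,1](3) P2=[6,7,6,5,3,3](0)
Move 5: P1 pit5 -> P1=[5,0,0,0,5,0](4) P2=[6,7,6,5,3,3](0)
Move 6: P1 pit4 -> P1=[5,0,0,0,0,1](5) P2=[7,8,7,5,3,3](0)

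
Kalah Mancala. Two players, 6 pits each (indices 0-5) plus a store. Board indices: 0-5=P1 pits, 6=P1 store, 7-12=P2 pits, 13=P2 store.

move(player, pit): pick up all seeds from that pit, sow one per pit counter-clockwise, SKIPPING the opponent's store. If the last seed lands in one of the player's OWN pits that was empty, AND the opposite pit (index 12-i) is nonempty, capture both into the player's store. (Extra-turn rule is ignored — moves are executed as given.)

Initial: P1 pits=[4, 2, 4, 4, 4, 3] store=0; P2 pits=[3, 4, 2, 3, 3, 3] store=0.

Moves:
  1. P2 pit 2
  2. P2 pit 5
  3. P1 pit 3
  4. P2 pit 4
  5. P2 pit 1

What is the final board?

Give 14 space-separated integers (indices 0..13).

Answer: 6 4 4 0 5 4 1 4 0 1 5 1 2 2

Derivation:
Move 1: P2 pit2 -> P1=[4,2,4,4,4,3](0) P2=[3,4,0,4,4,3](0)
Move 2: P2 pit5 -> P1=[5,3,4,4,4,3](0) P2=[3,4,0,4,4,0](1)
Move 3: P1 pit3 -> P1=[5,3,4,0,5,4](1) P2=[4,4,0,4,4,0](1)
Move 4: P2 pit4 -> P1=[6,4,4,0,5,4](1) P2=[4,4,0,4,0,1](2)
Move 5: P2 pit1 -> P1=[6,4,4,0,5,4](1) P2=[4,0,1,5,1,2](2)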